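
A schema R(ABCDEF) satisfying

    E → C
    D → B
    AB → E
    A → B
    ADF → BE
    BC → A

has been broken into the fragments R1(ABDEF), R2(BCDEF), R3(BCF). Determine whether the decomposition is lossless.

Chase test. Columns are ABCDEF; row i has aⱼ where attribute j ∈ Ri, else bᵢⱼ.
Initial tableau (one row per fragment):
  row 1: a1 a2 b13 a4 a5 a6
  row 2: b21 a2 a3 a4 a5 a6
  row 3: b31 a2 a3 b34 b35 a6
Rows 1 and 2 agree on E; apply E→C and equate their C entries.
Rows 1 and 2 agree on BC; apply BC→A and equate their A entries.
Rows 1 and 3 agree on BC; apply BC→A and equate their A entries.
Rows 1 and 3 agree on AB; apply AB→E and equate their E entries.
Row 1 is now all distinguished symbols — the join is lossless.

Yes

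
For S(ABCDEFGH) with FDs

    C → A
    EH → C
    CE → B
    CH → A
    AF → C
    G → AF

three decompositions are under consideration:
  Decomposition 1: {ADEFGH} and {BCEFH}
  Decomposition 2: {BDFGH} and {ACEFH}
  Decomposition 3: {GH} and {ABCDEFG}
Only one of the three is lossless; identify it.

Decomposition 1: common = {EFH}, closure = {ABCEFH} → lossless.
Decomposition 2: common = {FH}, closure = {FH} → lossy.
Decomposition 3: common = {G}, closure = {ACFG} → lossy.

Decomposition 1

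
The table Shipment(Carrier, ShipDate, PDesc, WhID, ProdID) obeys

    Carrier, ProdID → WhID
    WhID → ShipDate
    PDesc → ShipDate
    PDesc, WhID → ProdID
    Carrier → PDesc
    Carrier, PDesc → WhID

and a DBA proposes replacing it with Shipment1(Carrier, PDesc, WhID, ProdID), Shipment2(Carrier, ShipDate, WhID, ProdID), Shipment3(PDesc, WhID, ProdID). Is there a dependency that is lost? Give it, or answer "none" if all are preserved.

PDesc → ShipDate

Check PDesc → ShipDate: no single fragment contains all of {ShipDate, PDesc}, and the restricted closure of {PDesc} across the fragments never reaches {ShipDate}.
Carrier, ProdID → WhID is preserved.
WhID → ShipDate is preserved.
PDesc, WhID → ProdID is preserved.
Carrier → PDesc is preserved.
Carrier, PDesc → WhID is preserved.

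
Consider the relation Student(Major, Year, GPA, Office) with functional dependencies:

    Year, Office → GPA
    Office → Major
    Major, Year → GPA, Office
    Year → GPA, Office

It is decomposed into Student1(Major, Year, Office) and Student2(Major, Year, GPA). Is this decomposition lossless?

Common attributes: Student1 ∩ Student2 = {Major, Year}.
Closure of {Major, Year}: Major, Year → GPA, Office applies, adding GPA, Office. So (Major, Year)⁺ = {Major, Year, GPA, Office}.
This closure contains every attribute of Student1, so Student1 ∩ Student2 → Student1. The join is lossless.

Yes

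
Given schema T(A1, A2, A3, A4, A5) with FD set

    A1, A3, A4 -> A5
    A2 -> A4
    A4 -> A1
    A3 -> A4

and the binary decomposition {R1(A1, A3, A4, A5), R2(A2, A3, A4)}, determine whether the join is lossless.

Yes

Common attributes: R1 ∩ R2 = {A3, A4}.
Closure of {A3, A4}: A4 → A1 applies, adding A1; A1, A3, A4 → A5 applies, adding A5. So (A3, A4)⁺ = {A1, A3, A4, A5}.
This closure contains every attribute of R1, so R1 ∩ R2 → R1. The join is lossless.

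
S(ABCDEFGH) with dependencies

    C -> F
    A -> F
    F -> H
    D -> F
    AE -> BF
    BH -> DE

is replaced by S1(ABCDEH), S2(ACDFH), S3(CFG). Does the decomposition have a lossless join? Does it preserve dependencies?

Lossless test (chase): Rows 1 and 2 agree on C; apply C→F and equate their F entries. Rows 1 and 3 agree on F; apply F→H and equate their H entries. No row becomes fully distinguished — the join is lossy.
Dependency preservation: AE → BF is not contained in any single fragment, but the restricted closure of its left-hand side across the fragments still reaches the right-hand side; the remaining FDs each lie inside some fragment. All dependencies are preserved.

lossy but dependency-preserving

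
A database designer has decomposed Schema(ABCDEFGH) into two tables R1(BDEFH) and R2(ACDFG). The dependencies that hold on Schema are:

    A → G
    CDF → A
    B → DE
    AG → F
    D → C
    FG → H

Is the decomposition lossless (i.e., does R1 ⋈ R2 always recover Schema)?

Yes

Common attributes: R1 ∩ R2 = {DF}.
Closure of {DF}: D → C applies, adding C; CDF → A applies, adding A; A → G applies, adding G; FG → H applies, adding H. So (DF)⁺ = {ACDFGH}.
This closure contains every attribute of R2, so R1 ∩ R2 → R2. The join is lossless.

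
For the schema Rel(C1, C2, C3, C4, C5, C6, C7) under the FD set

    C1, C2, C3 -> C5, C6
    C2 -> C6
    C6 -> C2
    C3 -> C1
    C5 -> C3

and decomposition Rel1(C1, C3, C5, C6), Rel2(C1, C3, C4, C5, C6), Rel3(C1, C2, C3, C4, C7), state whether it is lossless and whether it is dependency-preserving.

lossy and not dependency-preserving

Lossless test (chase): Rows 1 and 2 agree on C6; apply C6→C2 and equate their C2 entries. No row becomes fully distinguished — the join is lossy.
Dependency preservation: the restricted closure of {C1, C2, C3} across the fragments never reaches {C5, C6}, so C1, C2, C3 → C5, C6 cannot be enforced without a join — not preserved.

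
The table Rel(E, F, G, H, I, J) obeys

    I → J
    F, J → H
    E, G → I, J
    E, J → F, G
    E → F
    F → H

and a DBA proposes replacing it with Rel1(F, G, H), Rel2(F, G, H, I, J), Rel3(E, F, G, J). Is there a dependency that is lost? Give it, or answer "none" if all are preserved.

Check E, G → I, J: no single fragment contains all of {E, G, I, J}, and the restricted closure of {E, G} across the fragments never reaches {I, J}.
I → J is preserved.
F, J → H is preserved.
E, J → F, G is preserved.
E → F is preserved.
F → H is preserved.

E, G → I, J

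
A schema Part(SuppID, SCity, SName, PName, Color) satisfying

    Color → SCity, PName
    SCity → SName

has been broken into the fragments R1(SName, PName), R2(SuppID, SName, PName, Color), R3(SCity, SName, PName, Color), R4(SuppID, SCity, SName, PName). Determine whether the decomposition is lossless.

Chase test. Columns are SuppID, SCity, SName, PName, Color; row i has aⱼ where attribute j ∈ Ri, else bᵢⱼ.
Initial tableau (one row per fragment):
  row 1: b11 b12 a3 a4 b15
  row 2: a1 b22 a3 a4 a5
  row 3: b31 a2 a3 a4 a5
  row 4: a1 a2 a3 a4 b45
Rows 2 and 3 agree on Color; apply Color→SCity, PName and equate their SCity, PName entries.
Row 2 is now all distinguished symbols — the join is lossless.

Yes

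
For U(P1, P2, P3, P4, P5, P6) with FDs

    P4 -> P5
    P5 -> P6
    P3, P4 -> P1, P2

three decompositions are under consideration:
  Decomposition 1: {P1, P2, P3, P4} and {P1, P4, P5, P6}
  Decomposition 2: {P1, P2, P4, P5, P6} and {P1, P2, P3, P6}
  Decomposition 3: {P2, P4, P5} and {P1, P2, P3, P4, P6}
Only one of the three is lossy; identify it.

Decomposition 2

Decomposition 1: common = {P1, P4}, closure = {P1, P4, P5, P6} → lossless.
Decomposition 2: common = {P1, P2, P6}, closure = {P1, P2, P6} → lossy.
Decomposition 3: common = {P2, P4}, closure = {P2, P4, P5, P6} → lossless.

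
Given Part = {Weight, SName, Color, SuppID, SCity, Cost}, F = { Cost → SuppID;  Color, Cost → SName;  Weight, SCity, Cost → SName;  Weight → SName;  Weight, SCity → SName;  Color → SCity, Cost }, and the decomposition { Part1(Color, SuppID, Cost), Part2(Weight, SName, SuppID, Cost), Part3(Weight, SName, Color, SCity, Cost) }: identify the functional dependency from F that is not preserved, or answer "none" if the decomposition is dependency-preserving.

none

Cost → SuppID lies within Part1.
Color, Cost → SName lies within Part3.
Weight, SCity, Cost → SName lies within Part3.
Weight → SName lies within Part2.
Weight, SCity → SName lies within Part3.
Color → SCity, Cost lies within Part3.
Every dependency is enforceable on the fragments, so the decomposition is dependency-preserving.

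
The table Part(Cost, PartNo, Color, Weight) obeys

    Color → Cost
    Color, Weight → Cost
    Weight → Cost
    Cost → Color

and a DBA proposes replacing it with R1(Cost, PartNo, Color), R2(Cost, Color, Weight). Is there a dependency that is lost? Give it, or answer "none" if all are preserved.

Color → Cost lies within R1.
Color, Weight → Cost lies within R2.
Weight → Cost lies within R2.
Cost → Color lies within R1.
Every dependency is enforceable on the fragments, so the decomposition is dependency-preserving.

none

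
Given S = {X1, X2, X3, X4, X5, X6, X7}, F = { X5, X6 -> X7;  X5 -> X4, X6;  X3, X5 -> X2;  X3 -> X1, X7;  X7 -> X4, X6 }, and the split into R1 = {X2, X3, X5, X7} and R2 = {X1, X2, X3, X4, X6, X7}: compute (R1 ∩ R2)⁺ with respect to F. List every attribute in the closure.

R1 ∩ R2 = {X2, X3, X7}.
X3 → X1, X7 applies, adding X1
X7 → X4, X6 applies, adding X4, X6
Closure: {X1, X2, X3, X4, X6, X7}.

X1, X2, X3, X4, X6, X7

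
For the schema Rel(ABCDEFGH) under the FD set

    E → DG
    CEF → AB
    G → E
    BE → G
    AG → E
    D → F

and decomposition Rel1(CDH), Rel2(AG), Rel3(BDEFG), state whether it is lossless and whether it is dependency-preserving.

Lossless test (chase): Rows 2 and 3 agree on G; apply G→E and equate their E entries. Rows 1 and 3 agree on D; apply D→F and equate their F entries. Rows 2 and 3 agree on E; apply E→DG and equate their DG entries. Rows 1 and 2 agree on D; apply D→F and equate their F entries. No row becomes fully distinguished — the join is lossy.
Dependency preservation: the restricted closure of {CEF} across the fragments never reaches {AB}, so CEF → AB cannot be enforced without a join — not preserved.

lossy and not dependency-preserving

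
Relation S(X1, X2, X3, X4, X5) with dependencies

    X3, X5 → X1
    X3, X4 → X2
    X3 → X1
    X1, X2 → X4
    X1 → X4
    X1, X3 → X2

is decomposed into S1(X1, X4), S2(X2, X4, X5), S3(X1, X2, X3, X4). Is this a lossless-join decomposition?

Chase test. Columns are X1, X2, X3, X4, X5; row i has aⱼ where attribute j ∈ Si, else bᵢⱼ.
Initial tableau (one row per fragment):
  row 1: a1 b12 b13 a4 b15
  row 2: b21 a2 b23 a4 a5
  row 3: a1 a2 a3 a4 b35
No row becomes fully distinguished — the join is lossy.

No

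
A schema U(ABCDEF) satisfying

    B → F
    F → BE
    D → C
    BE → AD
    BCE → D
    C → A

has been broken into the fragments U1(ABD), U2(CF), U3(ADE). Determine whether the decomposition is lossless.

Chase test. Columns are ABCDEF; row i has aⱼ where attribute j ∈ Ui, else bᵢⱼ.
Initial tableau (one row per fragment):
  row 1: a1 a2 b13 a4 b15 b16
  row 2: b21 b22 a3 b24 b25 a6
  row 3: a1 b32 b33 a4 a5 b36
Rows 1 and 3 agree on D; apply D→C and equate their C entries.
No row becomes fully distinguished — the join is lossy.

No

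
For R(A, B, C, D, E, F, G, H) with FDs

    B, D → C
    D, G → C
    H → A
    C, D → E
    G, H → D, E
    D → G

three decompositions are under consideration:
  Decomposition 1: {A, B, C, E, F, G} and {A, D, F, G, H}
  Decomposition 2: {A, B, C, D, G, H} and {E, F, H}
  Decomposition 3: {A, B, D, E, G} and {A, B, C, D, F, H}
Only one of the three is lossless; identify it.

Decomposition 3

Decomposition 1: common = {A, F, G}, closure = {A, F, G} → lossy.
Decomposition 2: common = {H}, closure = {A, H} → lossy.
Decomposition 3: common = {A, B, D}, closure = {A, B, C, D, E, G} → lossless.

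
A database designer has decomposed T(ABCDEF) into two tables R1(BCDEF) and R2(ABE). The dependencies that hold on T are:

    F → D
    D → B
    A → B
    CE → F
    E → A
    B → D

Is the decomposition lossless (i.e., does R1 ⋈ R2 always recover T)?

Yes

Common attributes: R1 ∩ R2 = {BE}.
Closure of {BE}: E → A applies, adding A; B → D applies, adding D. So (BE)⁺ = {ABDE}.
This closure contains every attribute of R2, so R1 ∩ R2 → R2. The join is lossless.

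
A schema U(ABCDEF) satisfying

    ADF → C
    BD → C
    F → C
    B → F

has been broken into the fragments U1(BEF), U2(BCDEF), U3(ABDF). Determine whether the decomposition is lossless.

No

Chase test. Columns are ABCDEF; row i has aⱼ where attribute j ∈ Ui, else bᵢⱼ.
Initial tableau (one row per fragment):
  row 1: b11 a2 b13 b14 a5 a6
  row 2: b21 a2 a3 a4 a5 a6
  row 3: a1 a2 b33 a4 b35 a6
Rows 2 and 3 agree on BD; apply BD→C and equate their C entries.
Rows 1 and 2 agree on F; apply F→C and equate their C entries.
No row becomes fully distinguished — the join is lossy.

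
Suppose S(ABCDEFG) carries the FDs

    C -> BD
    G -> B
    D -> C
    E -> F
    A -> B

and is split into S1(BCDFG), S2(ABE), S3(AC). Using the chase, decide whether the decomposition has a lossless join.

Chase test. Columns are ABCDEFG; row i has aⱼ where attribute j ∈ Si, else bᵢⱼ.
Initial tableau (one row per fragment):
  row 1: b11 a2 a3 a4 b15 a6 a7
  row 2: a1 a2 b23 b24 a5 b26 b27
  row 3: a1 b32 a3 b34 b35 b36 b37
Rows 1 and 3 agree on C; apply C→BD and equate their BD entries.
No row becomes fully distinguished — the join is lossy.

No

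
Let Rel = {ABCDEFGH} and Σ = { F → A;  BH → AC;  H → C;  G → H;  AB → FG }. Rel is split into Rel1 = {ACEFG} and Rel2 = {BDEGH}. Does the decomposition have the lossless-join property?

Common attributes: Rel1 ∩ Rel2 = {EG}.
Closure of {EG}: G → H applies, adding H; H → C applies, adding C. So (EG)⁺ = {CEGH}.
The closure contains neither all of Rel1 = {ACEFG} nor all of Rel2 = {BDEGH}, so the common attributes are not a superkey of either fragment. The join is lossy.

No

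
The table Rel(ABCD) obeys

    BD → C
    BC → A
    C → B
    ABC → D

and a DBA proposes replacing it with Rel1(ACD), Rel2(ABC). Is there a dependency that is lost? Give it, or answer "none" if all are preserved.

Check BD → C: no single fragment contains all of {BCD}, and the restricted closure of {BD} across the fragments never reaches {C}.
BC → A is preserved.
C → B is preserved.
ABC → D is preserved.

BD → C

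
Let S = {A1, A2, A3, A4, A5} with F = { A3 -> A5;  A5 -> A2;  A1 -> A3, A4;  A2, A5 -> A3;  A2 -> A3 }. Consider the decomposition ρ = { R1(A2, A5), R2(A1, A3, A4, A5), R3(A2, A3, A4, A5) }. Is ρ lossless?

Chase test. Columns are A1, A2, A3, A4, A5; row i has aⱼ where attribute j ∈ Ri, else bᵢⱼ.
Initial tableau (one row per fragment):
  row 1: b11 a2 b13 b14 a5
  row 2: a1 b22 a3 a4 a5
  row 3: b31 a2 a3 a4 a5
Rows 1 and 2 agree on A5; apply A5→A2 and equate their A2 entries.
Rows 1 and 2 agree on A2, A5; apply A2, A5→A3 and equate their A3 entries.
Row 2 is now all distinguished symbols — the join is lossless.

Yes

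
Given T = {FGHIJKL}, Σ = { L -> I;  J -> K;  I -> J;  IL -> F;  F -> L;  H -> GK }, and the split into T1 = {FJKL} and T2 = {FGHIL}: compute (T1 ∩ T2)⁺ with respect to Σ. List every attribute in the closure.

T1 ∩ T2 = {FL}.
L → I applies, adding I
I → J applies, adding J
J → K applies, adding K
Closure: {FIJKL}.

FIJKL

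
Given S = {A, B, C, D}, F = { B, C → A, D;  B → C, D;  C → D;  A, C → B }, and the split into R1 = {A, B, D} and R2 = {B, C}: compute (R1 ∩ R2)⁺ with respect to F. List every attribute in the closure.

A, B, C, D

R1 ∩ R2 = {B}.
B → C, D applies, adding C, D
B, C → A, D applies, adding A
Closure: {A, B, C, D}.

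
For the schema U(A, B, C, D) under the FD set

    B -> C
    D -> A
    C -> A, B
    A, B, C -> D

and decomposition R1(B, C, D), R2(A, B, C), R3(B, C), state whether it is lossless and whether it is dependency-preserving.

Lossless test (chase): Rows 1 and 2 agree on C; apply C→A, B and equate their A, B entries. Rows 1 and 3 agree on C; apply C→A, B and equate their A, B entries. Rows 1 and 2 agree on A, B, C; apply A, B, C→D and equate their D entries. Rows 1 and 3 agree on A, B, C; apply A, B, C→D and equate their D entries. Row 1 is now all distinguished symbols — the join is lossless.
Dependency preservation: the restricted closure of {D} across the fragments never reaches {A}, so D → A cannot be enforced without a join — not preserved.

lossless but not dependency-preserving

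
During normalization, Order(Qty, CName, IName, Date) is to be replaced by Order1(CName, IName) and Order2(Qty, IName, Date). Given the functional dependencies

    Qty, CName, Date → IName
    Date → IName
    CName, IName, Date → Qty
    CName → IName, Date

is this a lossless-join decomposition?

No

Common attributes: Order1 ∩ Order2 = {IName}.
No dependency enlarges {IName}, so (IName)⁺ = {IName}.
The closure contains neither all of Order1 = {CName, IName} nor all of Order2 = {Qty, IName, Date}, so the common attributes are not a superkey of either fragment. The join is lossy.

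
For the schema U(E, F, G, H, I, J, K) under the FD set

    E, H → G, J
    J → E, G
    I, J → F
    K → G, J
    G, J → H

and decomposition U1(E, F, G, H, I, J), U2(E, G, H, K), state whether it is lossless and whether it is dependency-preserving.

lossy but dependency-preserving

Lossless test: (E, G, H)⁺ = {E, G, H, J}, which is a superkey of neither fragment — lossy.
Dependency preservation: K → G, J is not contained in any single fragment, but the restricted closure of its left-hand side across the fragments still reaches the right-hand side; the remaining FDs each lie inside some fragment. All dependencies are preserved.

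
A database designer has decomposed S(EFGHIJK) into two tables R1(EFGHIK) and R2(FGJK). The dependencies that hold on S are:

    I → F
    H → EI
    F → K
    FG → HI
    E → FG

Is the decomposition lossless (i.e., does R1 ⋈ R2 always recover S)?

Common attributes: R1 ∩ R2 = {FGK}.
Closure of {FGK}: FG → HI applies, adding HI; H → EI applies, adding E. So (FGK)⁺ = {EFGHIK}.
This closure contains every attribute of R1, so R1 ∩ R2 → R1. The join is lossless.

Yes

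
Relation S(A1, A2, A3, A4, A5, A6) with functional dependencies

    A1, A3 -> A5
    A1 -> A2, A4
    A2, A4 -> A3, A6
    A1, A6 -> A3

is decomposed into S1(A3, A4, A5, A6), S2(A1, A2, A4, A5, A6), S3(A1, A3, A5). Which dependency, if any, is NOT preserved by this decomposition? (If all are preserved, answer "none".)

A2, A4 -> A3, A6

Check A2, A4 → A3, A6: no single fragment contains all of {A2, A3, A4, A6}, and the restricted closure of {A2, A4} across the fragments never reaches {A3, A6}.
A1, A3 → A5 is preserved.
A1 → A2, A4 is preserved.
A1, A6 → A3 is preserved.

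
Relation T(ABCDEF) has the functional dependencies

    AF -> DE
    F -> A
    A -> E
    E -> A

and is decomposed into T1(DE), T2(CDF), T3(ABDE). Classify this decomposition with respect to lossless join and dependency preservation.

lossy and not dependency-preserving

Lossless test (chase): Rows 1 and 3 agree on E; apply E→A and equate their A entries. No row becomes fully distinguished — the join is lossy.
Dependency preservation: the restricted closure of {F} across the fragments never reaches {A}, so F → A cannot be enforced without a join — not preserved.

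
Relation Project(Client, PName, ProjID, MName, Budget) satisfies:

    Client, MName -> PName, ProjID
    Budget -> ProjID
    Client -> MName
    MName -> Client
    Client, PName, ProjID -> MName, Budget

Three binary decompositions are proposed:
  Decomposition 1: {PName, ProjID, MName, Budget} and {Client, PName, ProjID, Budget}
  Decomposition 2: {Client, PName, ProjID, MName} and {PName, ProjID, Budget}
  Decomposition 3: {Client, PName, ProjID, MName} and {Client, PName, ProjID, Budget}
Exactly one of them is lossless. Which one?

Decomposition 3

Decomposition 1: common = {PName, ProjID, Budget}, closure = {PName, ProjID, Budget} → lossy.
Decomposition 2: common = {PName, ProjID}, closure = {PName, ProjID} → lossy.
Decomposition 3: common = {Client, PName, ProjID}, closure = {Client, PName, ProjID, MName, Budget} → lossless.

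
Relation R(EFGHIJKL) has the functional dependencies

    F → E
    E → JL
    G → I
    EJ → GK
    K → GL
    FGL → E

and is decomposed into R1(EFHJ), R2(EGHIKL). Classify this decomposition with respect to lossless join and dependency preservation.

lossless and dependency-preserving

Lossless test: (EH)⁺ = {EGHIJKL}, which contains all of one fragment — lossless.
Dependency preservation: E → JL; EJ → GK; FGL → E are not contained in any single fragment, but the restricted closure of each left-hand side across the fragments still reaches the right-hand side; the remaining FDs each lie inside some fragment. All dependencies are preserved.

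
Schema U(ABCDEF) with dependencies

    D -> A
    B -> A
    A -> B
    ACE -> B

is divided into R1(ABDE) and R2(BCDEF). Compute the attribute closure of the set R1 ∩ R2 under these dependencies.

R1 ∩ R2 = {BDE}.
D → A applies, adding A
Closure: {ABDE}.

ABDE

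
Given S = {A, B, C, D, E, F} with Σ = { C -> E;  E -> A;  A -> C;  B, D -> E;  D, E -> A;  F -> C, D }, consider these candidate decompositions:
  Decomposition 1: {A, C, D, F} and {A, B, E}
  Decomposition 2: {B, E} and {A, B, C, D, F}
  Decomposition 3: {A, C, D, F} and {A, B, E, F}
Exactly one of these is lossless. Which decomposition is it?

Decomposition 1: common = {A}, closure = {A, C, E} → lossy.
Decomposition 2: common = {B}, closure = {B} → lossy.
Decomposition 3: common = {A, F}, closure = {A, C, D, E, F} → lossless.

Decomposition 3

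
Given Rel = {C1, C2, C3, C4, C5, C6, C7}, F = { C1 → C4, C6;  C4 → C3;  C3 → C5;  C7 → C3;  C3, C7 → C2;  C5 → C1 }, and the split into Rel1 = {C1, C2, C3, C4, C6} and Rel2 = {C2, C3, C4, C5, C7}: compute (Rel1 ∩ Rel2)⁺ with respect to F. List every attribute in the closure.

Rel1 ∩ Rel2 = {C2, C3, C4}.
C3 → C5 applies, adding C5
C5 → C1 applies, adding C1
C1 → C4, C6 applies, adding C6
Closure: {C1, C2, C3, C4, C5, C6}.

C1, C2, C3, C4, C5, C6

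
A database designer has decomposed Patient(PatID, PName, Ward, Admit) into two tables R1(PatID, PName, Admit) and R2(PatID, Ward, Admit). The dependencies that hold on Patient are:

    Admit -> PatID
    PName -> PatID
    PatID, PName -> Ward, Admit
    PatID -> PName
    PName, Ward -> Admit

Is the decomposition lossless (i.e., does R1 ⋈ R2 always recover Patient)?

Yes

Common attributes: R1 ∩ R2 = {PatID, Admit}.
Closure of {PatID, Admit}: PatID → PName applies, adding PName; PatID, PName → Ward, Admit applies, adding Ward. So (PatID, Admit)⁺ = {PatID, PName, Ward, Admit}.
This closure contains every attribute of R1, so R1 ∩ R2 → R1. The join is lossless.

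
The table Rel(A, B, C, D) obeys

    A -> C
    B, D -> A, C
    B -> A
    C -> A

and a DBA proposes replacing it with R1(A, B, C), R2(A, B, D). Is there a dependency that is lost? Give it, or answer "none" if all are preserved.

A → C lies within R1.
B, D → A, C: restricted closure across fragments reaches A, C.
B → A lies within R1.
C → A lies within R1.
Every dependency is enforceable on the fragments, so the decomposition is dependency-preserving.

none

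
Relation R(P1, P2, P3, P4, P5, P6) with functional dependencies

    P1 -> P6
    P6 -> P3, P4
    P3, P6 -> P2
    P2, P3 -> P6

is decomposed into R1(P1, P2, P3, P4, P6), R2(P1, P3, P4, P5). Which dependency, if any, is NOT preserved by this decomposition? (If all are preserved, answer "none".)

P1 → P6 lies within R1.
P6 → P3, P4 lies within R1.
P3, P6 → P2 lies within R1.
P2, P3 → P6 lies within R1.
Every dependency is enforceable on the fragments, so the decomposition is dependency-preserving.

none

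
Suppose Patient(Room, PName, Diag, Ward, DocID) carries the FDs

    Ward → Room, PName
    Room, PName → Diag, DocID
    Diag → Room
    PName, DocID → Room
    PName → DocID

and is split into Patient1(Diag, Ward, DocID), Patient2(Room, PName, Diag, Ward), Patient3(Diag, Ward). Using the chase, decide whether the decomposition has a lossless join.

Chase test. Columns are Room, PName, Diag, Ward, DocID; row i has aⱼ where attribute j ∈ Patienti, else bᵢⱼ.
Initial tableau (one row per fragment):
  row 1: b11 b12 a3 a4 a5
  row 2: a1 a2 a3 a4 b25
  row 3: b31 b32 a3 a4 b35
Rows 1 and 2 agree on Ward; apply Ward→Room, PName and equate their Room, PName entries.
Rows 1 and 3 agree on Ward; apply Ward→Room, PName and equate their Room, PName entries.
Rows 1 and 2 agree on Room, PName; apply Room, PName→Diag, DocID and equate their Diag, DocID entries.
Rows 1 and 3 agree on Room, PName; apply Room, PName→Diag, DocID and equate their Diag, DocID entries.
Row 1 is now all distinguished symbols — the join is lossless.

Yes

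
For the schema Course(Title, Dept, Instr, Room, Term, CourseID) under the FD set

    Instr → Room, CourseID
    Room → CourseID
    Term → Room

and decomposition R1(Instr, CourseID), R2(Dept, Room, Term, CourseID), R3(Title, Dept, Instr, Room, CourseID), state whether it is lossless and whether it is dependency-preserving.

lossy but dependency-preserving

Lossless test (chase): Rows 1 and 3 agree on Instr; apply Instr→Room, CourseID and equate their Room, CourseID entries. No row becomes fully distinguished — the join is lossy.
Dependency preservation: every FD's attributes lie within a single fragment, so each can be enforced locally — preserved.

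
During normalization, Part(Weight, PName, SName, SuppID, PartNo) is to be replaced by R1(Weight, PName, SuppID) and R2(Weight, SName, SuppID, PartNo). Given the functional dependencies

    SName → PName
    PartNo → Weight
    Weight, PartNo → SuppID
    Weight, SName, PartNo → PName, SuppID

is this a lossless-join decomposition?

No

Common attributes: R1 ∩ R2 = {Weight, SuppID}.
No dependency enlarges {Weight, SuppID}, so (Weight, SuppID)⁺ = {Weight, SuppID}.
The closure contains neither all of R1 = {Weight, PName, SuppID} nor all of R2 = {Weight, SName, SuppID, PartNo}, so the common attributes are not a superkey of either fragment. The join is lossy.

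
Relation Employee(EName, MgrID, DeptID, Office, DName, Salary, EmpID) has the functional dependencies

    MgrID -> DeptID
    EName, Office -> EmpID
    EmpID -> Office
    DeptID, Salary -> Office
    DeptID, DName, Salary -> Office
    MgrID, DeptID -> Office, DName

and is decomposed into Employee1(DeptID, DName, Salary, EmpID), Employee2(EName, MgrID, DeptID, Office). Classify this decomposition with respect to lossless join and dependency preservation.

lossy and not dependency-preserving

Lossless test: (DeptID)⁺ = {DeptID}, which is a superkey of neither fragment — lossy.
Dependency preservation: the restricted closure of {EName, Office} across the fragments never reaches {EmpID}, so EName, Office → EmpID cannot be enforced without a join — not preserved.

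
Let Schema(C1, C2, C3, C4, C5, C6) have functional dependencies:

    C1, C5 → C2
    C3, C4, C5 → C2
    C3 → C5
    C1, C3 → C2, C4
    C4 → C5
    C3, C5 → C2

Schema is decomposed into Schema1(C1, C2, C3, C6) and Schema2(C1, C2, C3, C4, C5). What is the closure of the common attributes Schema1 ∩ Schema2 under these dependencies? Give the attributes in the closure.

C1, C2, C3, C4, C5

Schema1 ∩ Schema2 = {C1, C2, C3}.
C3 → C5 applies, adding C5
C1, C3 → C2, C4 applies, adding C4
Closure: {C1, C2, C3, C4, C5}.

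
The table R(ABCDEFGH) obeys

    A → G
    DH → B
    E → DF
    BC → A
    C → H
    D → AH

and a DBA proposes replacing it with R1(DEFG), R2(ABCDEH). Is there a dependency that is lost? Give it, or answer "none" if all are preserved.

Check A → G: no single fragment contains all of {AG}, and the restricted closure of {A} across the fragments never reaches {G}.
DH → B is preserved.
E → DF is preserved.
BC → A is preserved.
C → H is preserved.
D → AH is preserved.

A → G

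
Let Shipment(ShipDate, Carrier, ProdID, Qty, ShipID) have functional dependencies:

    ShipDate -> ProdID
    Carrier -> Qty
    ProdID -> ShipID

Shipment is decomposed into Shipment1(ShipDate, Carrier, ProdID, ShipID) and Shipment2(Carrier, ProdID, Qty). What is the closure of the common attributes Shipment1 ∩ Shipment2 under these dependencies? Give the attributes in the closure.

Shipment1 ∩ Shipment2 = {Carrier, ProdID}.
Carrier → Qty applies, adding Qty
ProdID → ShipID applies, adding ShipID
Closure: {Carrier, ProdID, Qty, ShipID}.

Carrier, ProdID, Qty, ShipID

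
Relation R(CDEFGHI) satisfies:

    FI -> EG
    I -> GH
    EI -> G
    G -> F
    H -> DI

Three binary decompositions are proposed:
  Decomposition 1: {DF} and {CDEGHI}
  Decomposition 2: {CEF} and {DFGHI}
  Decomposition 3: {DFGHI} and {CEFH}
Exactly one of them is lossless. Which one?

Decomposition 3

Decomposition 1: common = {D}, closure = {D} → lossy.
Decomposition 2: common = {F}, closure = {F} → lossy.
Decomposition 3: common = {FH}, closure = {DEFGHI} → lossless.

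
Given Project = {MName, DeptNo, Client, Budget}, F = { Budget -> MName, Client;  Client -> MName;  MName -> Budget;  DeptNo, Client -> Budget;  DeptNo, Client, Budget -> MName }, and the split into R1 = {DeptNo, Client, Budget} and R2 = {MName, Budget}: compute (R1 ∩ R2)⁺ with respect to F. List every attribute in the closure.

MName, Client, Budget

R1 ∩ R2 = {Budget}.
Budget → MName, Client applies, adding MName, Client
Closure: {MName, Client, Budget}.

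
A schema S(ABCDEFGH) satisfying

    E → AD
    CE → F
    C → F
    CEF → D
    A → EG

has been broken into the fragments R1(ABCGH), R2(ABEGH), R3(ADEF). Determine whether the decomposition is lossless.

No

Chase test. Columns are ABCDEFGH; row i has aⱼ where attribute j ∈ Ri, else bᵢⱼ.
Initial tableau (one row per fragment):
  row 1: a1 a2 a3 b14 b15 b16 a7 a8
  row 2: a1 a2 b23 b24 a5 b26 a7 a8
  row 3: a1 b32 b33 a4 a5 a6 b37 b38
Rows 2 and 3 agree on E; apply E→AD and equate their AD entries.
Rows 1 and 2 agree on A; apply A→EG and equate their EG entries.
Rows 1 and 3 agree on A; apply A→EG and equate their EG entries.
Rows 1 and 2 agree on E; apply E→AD and equate their AD entries.
No row becomes fully distinguished — the join is lossy.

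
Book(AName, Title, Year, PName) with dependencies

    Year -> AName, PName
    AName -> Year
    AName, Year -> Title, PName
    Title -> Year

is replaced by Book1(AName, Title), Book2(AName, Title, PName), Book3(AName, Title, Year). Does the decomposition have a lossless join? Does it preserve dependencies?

Lossless test (chase): Rows 1 and 2 agree on AName; apply AName→Year and equate their Year entries. Rows 1 and 3 agree on AName; apply AName→Year and equate their Year entries. Rows 1 and 2 agree on AName, Year; apply AName, Year→Title, PName and equate their Title, PName entries. Rows 1 and 3 agree on AName, Year; apply AName, Year→Title, PName and equate their Title, PName entries. Row 1 is now all distinguished symbols — the join is lossless.
Dependency preservation: Year → AName, PName; AName, Year → Title, PName are not contained in any single fragment, but the restricted closure of each left-hand side across the fragments still reaches the right-hand side; the remaining FDs each lie inside some fragment. All dependencies are preserved.

lossless and dependency-preserving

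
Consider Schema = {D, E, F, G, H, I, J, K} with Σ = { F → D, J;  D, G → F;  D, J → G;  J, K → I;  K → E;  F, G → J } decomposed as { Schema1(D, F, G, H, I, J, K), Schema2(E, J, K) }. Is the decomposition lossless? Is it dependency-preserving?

lossless and dependency-preserving

Lossless test: (J, K)⁺ = {E, I, J, K}, which contains all of one fragment — lossless.
Dependency preservation: every FD's attributes lie within a single fragment, so each can be enforced locally — preserved.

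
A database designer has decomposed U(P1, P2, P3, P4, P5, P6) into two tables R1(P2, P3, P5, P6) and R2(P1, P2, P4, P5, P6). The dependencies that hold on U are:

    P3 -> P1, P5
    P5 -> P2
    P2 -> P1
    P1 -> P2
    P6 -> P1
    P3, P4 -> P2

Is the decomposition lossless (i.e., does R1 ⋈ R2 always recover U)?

Common attributes: R1 ∩ R2 = {P2, P5, P6}.
Closure of {P2, P5, P6}: P2 → P1 applies, adding P1. So (P2, P5, P6)⁺ = {P1, P2, P5, P6}.
The closure contains neither all of R1 = {P2, P3, P5, P6} nor all of R2 = {P1, P2, P4, P5, P6}, so the common attributes are not a superkey of either fragment. The join is lossy.

No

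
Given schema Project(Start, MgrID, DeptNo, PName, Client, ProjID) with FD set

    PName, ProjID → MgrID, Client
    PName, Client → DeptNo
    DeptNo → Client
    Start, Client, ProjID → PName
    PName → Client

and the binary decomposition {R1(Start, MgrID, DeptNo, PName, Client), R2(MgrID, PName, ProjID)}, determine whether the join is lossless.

No

Common attributes: R1 ∩ R2 = {MgrID, PName}.
Closure of {MgrID, PName}: PName → Client applies, adding Client; PName, Client → DeptNo applies, adding DeptNo. So (MgrID, PName)⁺ = {MgrID, DeptNo, PName, Client}.
The closure contains neither all of R1 = {Start, MgrID, DeptNo, PName, Client} nor all of R2 = {MgrID, PName, ProjID}, so the common attributes are not a superkey of either fragment. The join is lossy.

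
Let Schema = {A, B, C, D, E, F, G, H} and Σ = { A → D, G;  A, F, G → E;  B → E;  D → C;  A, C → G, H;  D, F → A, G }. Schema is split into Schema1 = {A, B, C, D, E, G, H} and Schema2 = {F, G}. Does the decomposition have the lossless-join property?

No

Common attributes: Schema1 ∩ Schema2 = {G}.
No dependency enlarges {G}, so (G)⁺ = {G}.
The closure contains neither all of Schema1 = {A, B, C, D, E, G, H} nor all of Schema2 = {F, G}, so the common attributes are not a superkey of either fragment. The join is lossy.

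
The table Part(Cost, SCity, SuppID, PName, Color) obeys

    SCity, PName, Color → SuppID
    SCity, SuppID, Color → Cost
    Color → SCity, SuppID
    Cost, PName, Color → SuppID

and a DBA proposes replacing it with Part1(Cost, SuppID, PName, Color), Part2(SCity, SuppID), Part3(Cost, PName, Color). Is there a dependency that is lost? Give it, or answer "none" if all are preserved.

Check Color → SCity, SuppID: no single fragment contains all of {SCity, SuppID, Color}, and the restricted closure of {Color} across the fragments never reaches {SCity, SuppID}.
SCity, PName, Color → SuppID is preserved.
SCity, SuppID, Color → Cost is preserved.
Cost, PName, Color → SuppID is preserved.

Color → SCity, SuppID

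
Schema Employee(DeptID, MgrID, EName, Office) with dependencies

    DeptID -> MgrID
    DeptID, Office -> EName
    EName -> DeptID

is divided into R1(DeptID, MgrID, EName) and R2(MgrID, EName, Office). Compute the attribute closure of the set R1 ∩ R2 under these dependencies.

R1 ∩ R2 = {MgrID, EName}.
EName → DeptID applies, adding DeptID
Closure: {DeptID, MgrID, EName}.

DeptID, MgrID, EName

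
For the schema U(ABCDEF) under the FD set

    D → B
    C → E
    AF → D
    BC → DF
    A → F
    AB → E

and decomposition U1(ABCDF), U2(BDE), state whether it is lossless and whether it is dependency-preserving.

lossy and not dependency-preserving

Lossless test: (BD)⁺ = {BD}, which is a superkey of neither fragment — lossy.
Dependency preservation: the restricted closure of {C} across the fragments never reaches {E}, so C → E cannot be enforced without a join — not preserved.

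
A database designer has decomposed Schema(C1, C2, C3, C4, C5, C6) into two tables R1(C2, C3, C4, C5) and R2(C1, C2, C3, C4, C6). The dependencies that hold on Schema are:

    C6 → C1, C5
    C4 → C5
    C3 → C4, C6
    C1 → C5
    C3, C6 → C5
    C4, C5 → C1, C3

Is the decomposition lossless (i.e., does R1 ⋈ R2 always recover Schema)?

Common attributes: R1 ∩ R2 = {C2, C3, C4}.
Closure of {C2, C3, C4}: C4 → C5 applies, adding C5; C3 → C4, C6 applies, adding C6; C4, C5 → C1, C3 applies, adding C1. So (C2, C3, C4)⁺ = {C1, C2, C3, C4, C5, C6}.
This closure contains every attribute of R1, so R1 ∩ R2 → R1. The join is lossless.

Yes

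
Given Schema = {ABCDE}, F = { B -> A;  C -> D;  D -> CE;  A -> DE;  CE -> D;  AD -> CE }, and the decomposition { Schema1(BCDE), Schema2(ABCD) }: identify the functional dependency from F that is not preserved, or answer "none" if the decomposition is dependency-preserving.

none

B → A lies within Schema2.
C → D lies within Schema1.
D → CE lies within Schema1.
A → DE: restricted closure across fragments reaches DE.
CE → D lies within Schema1.
AD → CE: restricted closure across fragments reaches CE.
Every dependency is enforceable on the fragments, so the decomposition is dependency-preserving.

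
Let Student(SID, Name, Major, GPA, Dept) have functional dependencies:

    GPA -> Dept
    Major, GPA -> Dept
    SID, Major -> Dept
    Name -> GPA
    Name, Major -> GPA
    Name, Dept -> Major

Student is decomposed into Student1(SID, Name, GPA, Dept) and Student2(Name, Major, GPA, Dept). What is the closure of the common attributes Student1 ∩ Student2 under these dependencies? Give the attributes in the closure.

Name, Major, GPA, Dept

Student1 ∩ Student2 = {Name, GPA, Dept}.
Name, Dept → Major applies, adding Major
Closure: {Name, Major, GPA, Dept}.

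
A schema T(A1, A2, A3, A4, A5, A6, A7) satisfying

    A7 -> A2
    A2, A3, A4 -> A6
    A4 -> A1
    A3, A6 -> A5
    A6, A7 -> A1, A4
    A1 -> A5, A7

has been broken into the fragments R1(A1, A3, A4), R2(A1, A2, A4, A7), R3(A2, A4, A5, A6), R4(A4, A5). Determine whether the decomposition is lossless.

Chase test. Columns are A1, A2, A3, A4, A5, A6, A7; row i has aⱼ where attribute j ∈ Ri, else bᵢⱼ.
Initial tableau (one row per fragment):
  row 1: a1 b12 a3 a4 b15 b16 b17
  row 2: a1 a2 b23 a4 b25 b26 a7
  row 3: b31 a2 b33 a4 a5 a6 b37
  row 4: b41 b42 b43 a4 a5 b46 b47
Rows 1 and 3 agree on A4; apply A4→A1 and equate their A1 entries.
Rows 1 and 4 agree on A4; apply A4→A1 and equate their A1 entries.
Rows 1 and 2 agree on A1; apply A1→A5, A7 and equate their A5, A7 entries.
Rows 1 and 3 agree on A1; apply A1→A5, A7 and equate their A5, A7 entries.
Rows 1 and 4 agree on A1; apply A1→A5, A7 and equate their A5, A7 entries.
Rows 1 and 2 agree on A7; apply A7→A2 and equate their A2 entries.
Rows 1 and 4 agree on A7; apply A7→A2 and equate their A2 entries.
No row becomes fully distinguished — the join is lossy.

No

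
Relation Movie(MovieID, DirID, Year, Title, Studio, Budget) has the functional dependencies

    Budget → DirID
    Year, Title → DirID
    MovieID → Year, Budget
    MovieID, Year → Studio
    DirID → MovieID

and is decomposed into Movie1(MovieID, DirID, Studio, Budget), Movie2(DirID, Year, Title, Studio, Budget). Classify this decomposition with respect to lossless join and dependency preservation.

lossless and dependency-preserving

Lossless test: (DirID, Studio, Budget)⁺ = {MovieID, DirID, Year, Studio, Budget}, which contains all of one fragment — lossless.
Dependency preservation: MovieID → Year, Budget; MovieID, Year → Studio are not contained in any single fragment, but the restricted closure of each left-hand side across the fragments still reaches the right-hand side; the remaining FDs each lie inside some fragment. All dependencies are preserved.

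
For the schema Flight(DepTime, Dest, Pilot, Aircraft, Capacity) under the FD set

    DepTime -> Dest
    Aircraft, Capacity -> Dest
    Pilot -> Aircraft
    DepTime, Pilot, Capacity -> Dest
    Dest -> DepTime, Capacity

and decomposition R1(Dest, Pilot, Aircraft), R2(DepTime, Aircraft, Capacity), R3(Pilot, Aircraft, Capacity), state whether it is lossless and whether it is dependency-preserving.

Lossless test (chase): Rows 2 and 3 agree on Aircraft, Capacity; apply Aircraft, Capacity→Dest and equate their Dest entries. Rows 2 and 3 agree on Dest; apply Dest→DepTime, Capacity and equate their DepTime, Capacity entries. No row becomes fully distinguished — the join is lossy.
Dependency preservation: the restricted closure of {DepTime} across the fragments never reaches {Dest}, so DepTime → Dest cannot be enforced without a join — not preserved.

lossy and not dependency-preserving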